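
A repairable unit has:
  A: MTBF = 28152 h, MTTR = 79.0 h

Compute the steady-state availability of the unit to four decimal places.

A(A) = MTBF/(MTBF+MTTR) = 28152/(28152+79.0) = 0.9972

0.9972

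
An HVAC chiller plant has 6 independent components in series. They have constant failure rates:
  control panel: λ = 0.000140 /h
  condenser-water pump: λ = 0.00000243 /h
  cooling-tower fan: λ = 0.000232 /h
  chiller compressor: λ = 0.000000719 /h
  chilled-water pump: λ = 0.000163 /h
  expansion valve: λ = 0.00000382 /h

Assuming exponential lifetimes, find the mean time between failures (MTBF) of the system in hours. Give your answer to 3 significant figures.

Series of exponential components: λ_sys = Σ λ_i
λ_sys = 0.000140 + 0.00000243 + 0.000232 + 0.000000719 + 0.000163 + 0.00000382 = 5.4197e-04 /h
MTBF = 1 / λ_sys = 1850 h

1850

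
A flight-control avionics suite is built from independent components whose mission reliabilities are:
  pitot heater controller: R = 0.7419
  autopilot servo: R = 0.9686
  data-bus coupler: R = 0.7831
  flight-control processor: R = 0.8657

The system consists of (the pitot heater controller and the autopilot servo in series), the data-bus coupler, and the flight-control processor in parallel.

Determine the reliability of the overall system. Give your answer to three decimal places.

0.992

Series (pitot heater controller and autopilot servo): 0.74190 × 0.96860 = 0.71860
Parallel ([0.71860], data-bus coupler, and flight-control processor): 1 − (1 − 0.71860)(1 − 0.78310)(1 − 0.86570) = 0.992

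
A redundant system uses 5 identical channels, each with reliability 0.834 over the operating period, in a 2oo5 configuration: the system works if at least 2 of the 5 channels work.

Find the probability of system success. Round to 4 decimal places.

0.9967

R = Σ_{i=2}^{5} C(5,i) p^i (1−p)^{5−i} with p = 0.834
C(5,2)·0.834^2·0.166^3 = 0.031817
C(5,3)·0.834^3·0.166^2 = 0.159851
C(5,4)·0.834^4·0.166^1 = 0.401552
C(5,5)·0.834^5·0.166^0 = 0.403488
Sum = 0.9967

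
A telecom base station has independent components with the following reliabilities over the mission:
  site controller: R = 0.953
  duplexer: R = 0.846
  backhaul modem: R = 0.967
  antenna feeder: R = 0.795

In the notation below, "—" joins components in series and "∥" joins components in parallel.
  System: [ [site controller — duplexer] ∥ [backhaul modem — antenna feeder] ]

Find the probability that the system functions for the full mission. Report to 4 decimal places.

0.9552

Series (site controller and duplexer): 0.953000 × 0.846000 = 0.806238
Series (backhaul modem and antenna feeder): 0.967000 × 0.795000 = 0.768765
Parallel ([0.806238] and [0.768765]): 1 − (1 − 0.806238)(1 − 0.768765) = 0.9552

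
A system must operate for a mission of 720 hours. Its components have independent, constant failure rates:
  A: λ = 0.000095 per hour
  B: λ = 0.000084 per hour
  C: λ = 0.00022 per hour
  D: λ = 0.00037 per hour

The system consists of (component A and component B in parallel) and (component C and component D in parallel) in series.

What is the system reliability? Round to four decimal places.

0.9620

R(A) = exp(−0.000095 × 720) = 0.933887
R(B) = exp(−0.000084 × 720) = 0.941313
R(C) = exp(−0.00022 × 720) = 0.853508
R(D) = exp(−0.00037 × 720) = 0.766133
Parallel (A and B): 1 − (1 − 0.933887)(1 − 0.941313) = 0.996120
Parallel (C and D): 1 − (1 − 0.853508)(1 − 0.766133) = 0.965740
Series ([0.996120] and [0.965740]): 0.996120 × 0.965740 = 0.9620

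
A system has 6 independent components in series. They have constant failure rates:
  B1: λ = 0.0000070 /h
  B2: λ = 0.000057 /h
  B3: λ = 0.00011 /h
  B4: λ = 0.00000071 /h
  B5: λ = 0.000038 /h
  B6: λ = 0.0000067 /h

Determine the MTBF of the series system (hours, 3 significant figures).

4560

Series of exponential components: λ_sys = Σ λ_i
λ_sys = 0.0000070 + 0.000057 + 0.00011 + 0.00000071 + 0.000038 + 0.0000067 = 2.1941e-04 /h
MTBF = 1 / λ_sys = 4560 h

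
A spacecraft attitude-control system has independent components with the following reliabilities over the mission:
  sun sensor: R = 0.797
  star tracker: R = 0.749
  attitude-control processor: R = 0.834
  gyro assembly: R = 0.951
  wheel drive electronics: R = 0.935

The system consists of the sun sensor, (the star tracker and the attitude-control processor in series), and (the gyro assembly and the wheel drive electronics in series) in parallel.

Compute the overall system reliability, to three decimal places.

Series (star tracker and attitude-control processor): 0.74900 × 0.83400 = 0.62467
Series (gyro assembly and wheel drive electronics): 0.95100 × 0.93500 = 0.88919
Parallel (sun sensor, [0.62467], and [0.88919]): 1 − (1 − 0.79700)(1 − 0.62467)(1 − 0.88919) = 0.992

0.992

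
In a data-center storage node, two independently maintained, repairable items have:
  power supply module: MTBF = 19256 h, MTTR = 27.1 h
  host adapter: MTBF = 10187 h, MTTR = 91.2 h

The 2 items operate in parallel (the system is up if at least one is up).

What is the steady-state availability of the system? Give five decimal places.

0.99999

A(power supply module) = MTBF/(MTBF+MTTR) = 19256/(19256+27.1) = 0.998595
A(host adapter) = MTBF/(MTBF+MTTR) = 10187/(10187+91.2) = 0.991127
Parallel availability: 1 − (1 − 0.998595)(1 − 0.991127) = 0.99999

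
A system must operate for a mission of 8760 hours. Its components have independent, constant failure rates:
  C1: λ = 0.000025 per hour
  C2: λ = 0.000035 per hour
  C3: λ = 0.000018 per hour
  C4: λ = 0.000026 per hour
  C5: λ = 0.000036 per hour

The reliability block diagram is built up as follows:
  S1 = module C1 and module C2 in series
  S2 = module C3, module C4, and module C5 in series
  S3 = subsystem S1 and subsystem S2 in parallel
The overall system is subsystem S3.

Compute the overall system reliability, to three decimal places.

0.794

R(C1) = exp(−0.000025 × 8760) = 0.80332
R(C2) = exp(−0.000035 × 8760) = 0.73594
R(C3) = exp(−0.000018 × 8760) = 0.85412
R(C4) = exp(−0.000026 × 8760) = 0.79632
R(C5) = exp(−0.000036 × 8760) = 0.72953
Series (C1 and C2): 0.80332 × 0.73594 = 0.59120
Series (C3, C4, and C5): 0.85412 × 0.79632 × 0.72953 = 0.49619
Parallel ([0.59120] and [0.49619]): 1 − (1 − 0.59120)(1 − 0.49619) = 0.794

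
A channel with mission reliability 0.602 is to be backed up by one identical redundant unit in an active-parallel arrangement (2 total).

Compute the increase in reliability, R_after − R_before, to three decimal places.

0.240

R_before = 0.602
R_after = 1 − (1 − 0.602)^2 = 0.842
ΔR = 0.842 − 0.602 = 0.240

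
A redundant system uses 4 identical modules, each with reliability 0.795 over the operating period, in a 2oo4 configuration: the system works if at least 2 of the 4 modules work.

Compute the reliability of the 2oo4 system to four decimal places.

R = Σ_{i=2}^{4} C(4,i) p^i (1−p)^{4−i} with p = 0.795
C(4,2)·0.795^2·0.205^2 = 0.159365
C(4,3)·0.795^3·0.205^1 = 0.412017
C(4,4)·0.795^4·0.205^0 = 0.399456
Sum = 0.9708

0.9708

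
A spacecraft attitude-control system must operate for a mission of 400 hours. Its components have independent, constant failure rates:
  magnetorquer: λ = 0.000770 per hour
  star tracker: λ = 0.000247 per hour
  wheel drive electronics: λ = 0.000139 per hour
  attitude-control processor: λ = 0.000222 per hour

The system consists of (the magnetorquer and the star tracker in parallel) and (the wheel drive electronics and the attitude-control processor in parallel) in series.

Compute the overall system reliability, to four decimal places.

0.9706

R(magnetorquer) = exp(−0.000770 × 400) = 0.734915
R(star tracker) = exp(−0.000247 × 400) = 0.905924
R(wheel drive electronics) = exp(−0.000139 × 400) = 0.945917
R(attitude-control processor) = exp(−0.000222 × 400) = 0.915029
Parallel (magnetorquer and star tracker): 1 − (1 − 0.734915)(1 − 0.905924) = 0.975062
Parallel (wheel drive electronics and attitude-control processor): 1 − (1 − 0.945917)(1 − 0.915029) = 0.995405
Series ([0.975062] and [0.995405]): 0.975062 × 0.995405 = 0.9706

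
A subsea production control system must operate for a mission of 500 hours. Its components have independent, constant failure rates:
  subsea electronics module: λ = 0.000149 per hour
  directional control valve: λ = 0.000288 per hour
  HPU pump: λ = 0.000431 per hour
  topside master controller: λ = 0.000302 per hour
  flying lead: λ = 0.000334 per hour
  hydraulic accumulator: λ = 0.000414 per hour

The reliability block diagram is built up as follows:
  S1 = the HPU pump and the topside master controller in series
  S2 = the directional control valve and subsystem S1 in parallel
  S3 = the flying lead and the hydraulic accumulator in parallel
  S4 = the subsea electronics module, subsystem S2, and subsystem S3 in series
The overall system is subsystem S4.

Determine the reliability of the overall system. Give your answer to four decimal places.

0.8644

R(subsea electronics module) = exp(−0.000149 × 500) = 0.928207
R(directional control valve) = exp(−0.000288 × 500) = 0.865888
R(HPU pump) = exp(−0.000431 × 500) = 0.806138
R(topside master controller) = exp(−0.000302 × 500) = 0.859848
R(flying lead) = exp(−0.000334 × 500) = 0.846200
R(hydraulic accumulator) = exp(−0.000414 × 500) = 0.813020
Series (HPU pump and topside master controller): 0.806138 × 0.859848 = 0.693156
Parallel (directional control valve and [0.693156]): 1 − (1 − 0.865888)(1 − 0.693156) = 0.958849
Parallel (flying lead and hydraulic accumulator): 1 − (1 − 0.846200)(1 − 0.813020) = 0.971242
Series (subsea electronics module, [0.958849], and [0.971242]): 0.928207 × 0.958849 × 0.971242 = 0.8644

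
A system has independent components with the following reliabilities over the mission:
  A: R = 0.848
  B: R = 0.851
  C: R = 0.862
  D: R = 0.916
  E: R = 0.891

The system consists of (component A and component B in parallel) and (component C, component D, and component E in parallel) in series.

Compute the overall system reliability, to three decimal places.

Parallel (A and B): 1 − (1 − 0.84800)(1 − 0.85100) = 0.97735
Parallel (C, D, and E): 1 − (1 − 0.86200)(1 − 0.91600)(1 − 0.89100) = 0.99874
Series ([0.97735] and [0.99874]): 0.97735 × 0.99874 = 0.976

0.976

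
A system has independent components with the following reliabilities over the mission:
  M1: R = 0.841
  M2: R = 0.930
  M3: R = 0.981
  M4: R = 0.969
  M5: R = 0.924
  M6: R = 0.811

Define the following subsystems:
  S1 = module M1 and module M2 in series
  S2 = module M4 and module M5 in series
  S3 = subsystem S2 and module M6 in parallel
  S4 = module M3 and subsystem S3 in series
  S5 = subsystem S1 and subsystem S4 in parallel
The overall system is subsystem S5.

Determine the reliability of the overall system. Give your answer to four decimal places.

0.9916

Series (M1 and M2): 0.841000 × 0.930000 = 0.782130
Series (M4 and M5): 0.969000 × 0.924000 = 0.895356
Parallel ([0.895356] and M6): 1 − (1 − 0.895356)(1 − 0.811000) = 0.980222
Series (M3 and [0.980222]): 0.981000 × 0.980222 = 0.961598
Parallel ([0.782130] and [0.961598]): 1 − (1 − 0.782130)(1 − 0.961598) = 0.9916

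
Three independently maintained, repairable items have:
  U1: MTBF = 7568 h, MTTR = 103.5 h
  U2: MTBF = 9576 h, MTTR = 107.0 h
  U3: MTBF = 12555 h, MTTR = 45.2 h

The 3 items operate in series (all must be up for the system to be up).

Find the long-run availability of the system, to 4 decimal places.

A(U1) = MTBF/(MTBF+MTTR) = 7568/(7568+103.5) = 0.986509
A(U2) = MTBF/(MTBF+MTTR) = 9576/(9576+107.0) = 0.988950
A(U3) = MTBF/(MTBF+MTTR) = 12555/(12555+45.2) = 0.996413
Series availability: 0.986509 × 0.988950 × 0.996413 = 0.9721

0.9721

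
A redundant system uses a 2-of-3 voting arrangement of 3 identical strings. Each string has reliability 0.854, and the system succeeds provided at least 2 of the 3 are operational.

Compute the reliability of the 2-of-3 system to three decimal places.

0.942

R = Σ_{i=2}^{3} C(3,i) p^i (1−p)^{3−i} with p = 0.854
C(3,2)·0.854^2·0.146^1 = 0.31944
C(3,3)·0.854^3·0.146^0 = 0.62284
Sum = 0.942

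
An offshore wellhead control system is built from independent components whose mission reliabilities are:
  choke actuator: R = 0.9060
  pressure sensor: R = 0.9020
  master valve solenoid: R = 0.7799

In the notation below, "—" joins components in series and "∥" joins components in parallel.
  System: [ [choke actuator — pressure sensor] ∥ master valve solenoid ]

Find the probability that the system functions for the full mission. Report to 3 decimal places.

Series (choke actuator and pressure sensor): 0.90600 × 0.90200 = 0.81721
Parallel ([0.81721] and master valve solenoid): 1 − (1 − 0.81721)(1 − 0.77990) = 0.960

0.960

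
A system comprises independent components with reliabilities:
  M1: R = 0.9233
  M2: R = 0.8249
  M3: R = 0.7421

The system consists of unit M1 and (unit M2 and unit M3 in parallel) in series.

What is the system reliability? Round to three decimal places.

0.882

Parallel (M2 and M3): 1 − (1 − 0.82490)(1 − 0.74210) = 0.95484
Series (M1 and [0.95484]): 0.92330 × 0.95484 = 0.882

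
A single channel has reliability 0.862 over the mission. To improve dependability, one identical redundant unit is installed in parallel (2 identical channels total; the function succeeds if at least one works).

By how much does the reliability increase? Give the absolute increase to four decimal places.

0.1190

R_before = 0.862
R_after = 1 − (1 − 0.862)^2 = 0.9810
ΔR = 0.9810 − 0.862 = 0.1190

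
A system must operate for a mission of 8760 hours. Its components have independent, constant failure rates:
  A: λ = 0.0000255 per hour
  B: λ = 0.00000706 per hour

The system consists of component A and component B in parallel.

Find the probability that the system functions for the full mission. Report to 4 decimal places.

R(A) = exp(−0.0000255 × 8760) = 0.799811
R(B) = exp(−0.00000706 × 8760) = 0.940028
Parallel (A and B): 1 − (1 − 0.799811)(1 − 0.940028) = 0.9880

0.9880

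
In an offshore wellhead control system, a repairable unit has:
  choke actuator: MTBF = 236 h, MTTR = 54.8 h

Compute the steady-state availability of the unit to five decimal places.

0.81155

A(choke actuator) = MTBF/(MTBF+MTTR) = 236/(236+54.8) = 0.81155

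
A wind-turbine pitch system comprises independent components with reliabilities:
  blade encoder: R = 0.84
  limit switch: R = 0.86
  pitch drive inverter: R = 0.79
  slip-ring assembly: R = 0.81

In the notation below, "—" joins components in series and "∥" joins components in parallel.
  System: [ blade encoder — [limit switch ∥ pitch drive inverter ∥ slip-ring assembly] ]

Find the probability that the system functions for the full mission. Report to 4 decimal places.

Parallel (limit switch, pitch drive inverter, and slip-ring assembly): 1 − (1 − 0.860000)(1 − 0.790000)(1 − 0.810000) = 0.994414
Series (blade encoder and [0.994414]): 0.840000 × 0.994414 = 0.8353

0.8353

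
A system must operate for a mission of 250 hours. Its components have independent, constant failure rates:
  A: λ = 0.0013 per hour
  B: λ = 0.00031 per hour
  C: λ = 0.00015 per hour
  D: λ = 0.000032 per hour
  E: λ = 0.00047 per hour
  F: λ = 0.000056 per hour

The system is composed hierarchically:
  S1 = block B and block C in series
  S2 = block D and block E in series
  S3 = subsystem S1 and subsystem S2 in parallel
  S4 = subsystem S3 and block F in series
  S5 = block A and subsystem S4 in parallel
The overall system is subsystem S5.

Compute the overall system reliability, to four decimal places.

R(A) = exp(−0.0013 × 250) = 0.722527
R(B) = exp(−0.00031 × 250) = 0.925427
R(C) = exp(−0.00015 × 250) = 0.963194
R(D) = exp(−0.000032 × 250) = 0.992032
R(E) = exp(−0.00047 × 250) = 0.889141
R(F) = exp(−0.000056 × 250) = 0.986098
Series (B and C): 0.925427 × 0.963194 = 0.891366
Series (D and E): 0.992032 × 0.889141 = 0.882056
Parallel ([0.891366] and [0.882056]): 1 − (1 − 0.891366)(1 − 0.882056) = 0.987187
Series ([0.987187] and F): 0.987187 × 0.986098 = 0.973463
Parallel (A and [0.973463]): 1 − (1 − 0.722527)(1 − 0.973463) = 0.9926

0.9926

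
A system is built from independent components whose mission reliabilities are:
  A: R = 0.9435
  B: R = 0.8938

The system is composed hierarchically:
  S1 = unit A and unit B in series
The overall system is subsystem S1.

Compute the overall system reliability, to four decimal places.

Series (A and B): 0.943500 × 0.893800 = 0.8433

0.8433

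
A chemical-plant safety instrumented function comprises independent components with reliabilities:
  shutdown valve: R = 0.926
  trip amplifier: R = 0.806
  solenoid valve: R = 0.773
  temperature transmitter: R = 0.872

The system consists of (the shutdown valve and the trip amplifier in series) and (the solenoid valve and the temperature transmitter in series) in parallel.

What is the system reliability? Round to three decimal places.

Series (shutdown valve and trip amplifier): 0.92600 × 0.80600 = 0.74636
Series (solenoid valve and temperature transmitter): 0.77300 × 0.87200 = 0.67406
Parallel ([0.74636] and [0.67406]): 1 − (1 − 0.74636)(1 − 0.67406) = 0.917

0.917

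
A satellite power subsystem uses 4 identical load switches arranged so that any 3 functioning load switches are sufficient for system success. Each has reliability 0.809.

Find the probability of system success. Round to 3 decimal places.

0.833

R = Σ_{i=3}^{4} C(4,i) p^i (1−p)^{4−i} with p = 0.809
C(4,3)·0.809^3·0.191^1 = 0.40452
C(4,4)·0.809^4·0.191^0 = 0.42835
Sum = 0.833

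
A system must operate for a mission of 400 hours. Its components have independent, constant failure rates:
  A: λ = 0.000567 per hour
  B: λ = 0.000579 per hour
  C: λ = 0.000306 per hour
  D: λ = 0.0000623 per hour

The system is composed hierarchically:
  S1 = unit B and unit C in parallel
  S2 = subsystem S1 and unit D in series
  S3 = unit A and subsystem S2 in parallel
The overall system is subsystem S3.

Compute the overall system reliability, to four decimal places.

0.9903

R(A) = exp(−0.000567 × 400) = 0.797080
R(B) = exp(−0.000579 × 400) = 0.793263
R(C) = exp(−0.000306 × 400) = 0.884794
R(D) = exp(−0.0000623 × 400) = 0.975388
Parallel (B and C): 1 − (1 − 0.793263)(1 − 0.884794) = 0.976183
Series ([0.976183] and D): 0.976183 × 0.975388 = 0.952157
Parallel (A and [0.952157]): 1 − (1 − 0.797080)(1 − 0.952157) = 0.9903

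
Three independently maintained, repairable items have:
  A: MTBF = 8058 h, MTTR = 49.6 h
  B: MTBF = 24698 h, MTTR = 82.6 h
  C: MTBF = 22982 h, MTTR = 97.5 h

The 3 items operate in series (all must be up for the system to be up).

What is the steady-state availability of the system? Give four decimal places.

0.9864

A(A) = MTBF/(MTBF+MTTR) = 8058/(8058+49.6) = 0.993882
A(B) = MTBF/(MTBF+MTTR) = 24698/(24698+82.6) = 0.996667
A(C) = MTBF/(MTBF+MTTR) = 22982/(22982+97.5) = 0.995775
Series availability: 0.993882 × 0.996667 × 0.995775 = 0.9864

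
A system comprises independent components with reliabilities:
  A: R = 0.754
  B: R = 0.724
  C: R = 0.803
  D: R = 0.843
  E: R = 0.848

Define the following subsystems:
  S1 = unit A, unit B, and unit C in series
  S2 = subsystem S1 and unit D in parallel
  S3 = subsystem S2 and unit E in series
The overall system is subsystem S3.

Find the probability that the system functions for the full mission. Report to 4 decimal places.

0.7732

Series (A, B, and C): 0.754000 × 0.724000 × 0.803000 = 0.438354
Parallel ([0.438354] and D): 1 − (1 − 0.438354)(1 − 0.843000) = 0.911822
Series ([0.911822] and E): 0.911822 × 0.848000 = 0.7732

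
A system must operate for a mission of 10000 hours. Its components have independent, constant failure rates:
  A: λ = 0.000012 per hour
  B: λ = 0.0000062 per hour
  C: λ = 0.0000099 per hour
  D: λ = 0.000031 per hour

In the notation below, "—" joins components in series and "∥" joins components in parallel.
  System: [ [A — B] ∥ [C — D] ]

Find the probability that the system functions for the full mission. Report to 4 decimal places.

R(A) = exp(−0.000012 × 10000) = 0.886920
R(B) = exp(−0.0000062 × 10000) = 0.939883
R(C) = exp(−0.0000099 × 10000) = 0.905743
R(D) = exp(−0.000031 × 10000) = 0.733447
Series (A and B): 0.886920 × 0.939883 = 0.833601
Series (C and D): 0.905743 × 0.733447 = 0.664314
Parallel ([0.833601] and [0.664314]): 1 − (1 − 0.833601)(1 − 0.664314) = 0.9441

0.9441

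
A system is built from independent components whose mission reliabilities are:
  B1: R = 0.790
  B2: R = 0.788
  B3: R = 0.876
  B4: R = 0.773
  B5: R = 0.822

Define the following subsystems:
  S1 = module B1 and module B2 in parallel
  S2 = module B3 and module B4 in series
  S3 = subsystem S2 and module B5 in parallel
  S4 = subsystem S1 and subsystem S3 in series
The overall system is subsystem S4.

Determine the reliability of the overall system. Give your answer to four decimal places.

Parallel (B1 and B2): 1 − (1 − 0.790000)(1 − 0.788000) = 0.955480
Series (B3 and B4): 0.876000 × 0.773000 = 0.677148
Parallel ([0.677148] and B5): 1 − (1 − 0.677148)(1 − 0.822000) = 0.942532
Series ([0.955480] and [0.942532]): 0.955480 × 0.942532 = 0.9006

0.9006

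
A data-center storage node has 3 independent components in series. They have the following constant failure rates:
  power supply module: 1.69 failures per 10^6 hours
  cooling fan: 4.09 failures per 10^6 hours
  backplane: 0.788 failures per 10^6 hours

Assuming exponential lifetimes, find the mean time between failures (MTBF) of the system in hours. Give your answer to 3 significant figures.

152000

Series of exponential components: λ_sys = Σ λ_i
λ_sys = 0.00000169 + 0.00000409 + 0.000000788 = 6.5680e-06 /h
MTBF = 1 / λ_sys = 152000 h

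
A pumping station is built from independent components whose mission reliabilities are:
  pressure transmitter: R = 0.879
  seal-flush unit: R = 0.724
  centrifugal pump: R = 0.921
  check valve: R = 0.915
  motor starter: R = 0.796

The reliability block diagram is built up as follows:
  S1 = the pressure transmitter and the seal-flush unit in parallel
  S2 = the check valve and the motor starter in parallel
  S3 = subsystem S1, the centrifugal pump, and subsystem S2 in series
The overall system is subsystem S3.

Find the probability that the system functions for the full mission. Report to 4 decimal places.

Parallel (pressure transmitter and seal-flush unit): 1 − (1 − 0.879000)(1 − 0.724000) = 0.966604
Parallel (check valve and motor starter): 1 − (1 − 0.915000)(1 − 0.796000) = 0.982660
Series ([0.966604], centrifugal pump, and [0.982660]): 0.966604 × 0.921000 × 0.982660 = 0.8748

0.8748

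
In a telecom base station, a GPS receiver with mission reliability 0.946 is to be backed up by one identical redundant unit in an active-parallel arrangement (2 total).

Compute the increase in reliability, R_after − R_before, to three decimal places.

R_before = 0.946
R_after = 1 − (1 − 0.946)^2 = 0.997
ΔR = 0.997 − 0.946 = 0.051

0.051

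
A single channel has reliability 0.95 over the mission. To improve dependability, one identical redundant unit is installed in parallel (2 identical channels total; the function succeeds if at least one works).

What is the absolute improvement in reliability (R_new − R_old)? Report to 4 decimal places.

0.0475

R_before = 0.95
R_after = 1 − (1 − 0.95)^2 = 0.9975
ΔR = 0.9975 − 0.95 = 0.0475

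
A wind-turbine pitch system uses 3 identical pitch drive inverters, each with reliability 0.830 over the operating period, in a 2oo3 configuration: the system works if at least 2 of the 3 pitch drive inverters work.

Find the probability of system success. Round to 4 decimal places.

R = Σ_{i=2}^{3} C(3,i) p^i (1−p)^{3−i} with p = 0.830
C(3,2)·0.830^2·0.170^1 = 0.351339
C(3,3)·0.830^3·0.170^0 = 0.571787
Sum = 0.9231

0.9231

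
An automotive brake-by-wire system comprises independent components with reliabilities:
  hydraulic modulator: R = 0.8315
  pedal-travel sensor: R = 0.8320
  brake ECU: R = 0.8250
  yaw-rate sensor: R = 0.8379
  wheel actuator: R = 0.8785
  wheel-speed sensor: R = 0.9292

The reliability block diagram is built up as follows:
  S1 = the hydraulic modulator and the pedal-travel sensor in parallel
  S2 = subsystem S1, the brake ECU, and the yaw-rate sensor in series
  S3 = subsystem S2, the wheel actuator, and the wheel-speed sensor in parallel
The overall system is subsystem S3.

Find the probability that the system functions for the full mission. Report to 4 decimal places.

0.9972

Parallel (hydraulic modulator and pedal-travel sensor): 1 − (1 − 0.831500)(1 − 0.832000) = 0.971692
Series ([0.971692], brake ECU, and yaw-rate sensor): 0.971692 × 0.825000 × 0.837900 = 0.671699
Parallel ([0.671699], wheel actuator, and wheel-speed sensor): 1 − (1 − 0.671699)(1 − 0.878500)(1 − 0.929200) = 0.9972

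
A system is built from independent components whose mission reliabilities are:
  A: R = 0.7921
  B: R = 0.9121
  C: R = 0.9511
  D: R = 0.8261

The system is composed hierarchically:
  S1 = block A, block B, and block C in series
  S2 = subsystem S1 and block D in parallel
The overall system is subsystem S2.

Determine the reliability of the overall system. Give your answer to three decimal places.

Series (A, B, and C): 0.79210 × 0.91210 × 0.95110 = 0.68715
Parallel ([0.68715] and D): 1 − (1 − 0.68715)(1 − 0.82610) = 0.946

0.946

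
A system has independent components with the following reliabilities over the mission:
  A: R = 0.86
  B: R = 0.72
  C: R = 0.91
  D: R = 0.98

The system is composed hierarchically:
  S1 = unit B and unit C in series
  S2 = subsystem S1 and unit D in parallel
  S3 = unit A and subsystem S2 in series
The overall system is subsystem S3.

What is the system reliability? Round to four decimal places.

Series (B and C): 0.720000 × 0.910000 = 0.655200
Parallel ([0.655200] and D): 1 − (1 − 0.655200)(1 − 0.980000) = 0.993104
Series (A and [0.993104]): 0.860000 × 0.993104 = 0.8541

0.8541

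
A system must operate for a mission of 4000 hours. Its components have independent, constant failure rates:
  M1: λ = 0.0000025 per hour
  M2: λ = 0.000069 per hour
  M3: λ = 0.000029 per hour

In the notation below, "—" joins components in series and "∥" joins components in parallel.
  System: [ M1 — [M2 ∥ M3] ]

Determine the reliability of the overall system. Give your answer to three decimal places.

0.964

R(M1) = exp(−0.0000025 × 4000) = 0.99005
R(M2) = exp(−0.000069 × 4000) = 0.75881
R(M3) = exp(−0.000029 × 4000) = 0.89048
Parallel (M2 and M3): 1 − (1 − 0.75881)(1 − 0.89048) = 0.97358
Series (M1 and [0.97358]): 0.99005 × 0.97358 = 0.964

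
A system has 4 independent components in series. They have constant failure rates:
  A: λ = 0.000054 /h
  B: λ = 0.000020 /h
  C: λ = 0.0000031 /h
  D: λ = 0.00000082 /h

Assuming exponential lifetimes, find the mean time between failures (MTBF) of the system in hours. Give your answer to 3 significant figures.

12800

Series of exponential components: λ_sys = Σ λ_i
λ_sys = 0.000054 + 0.000020 + 0.0000031 + 0.00000082 = 7.7920e-05 /h
MTBF = 1 / λ_sys = 12800 h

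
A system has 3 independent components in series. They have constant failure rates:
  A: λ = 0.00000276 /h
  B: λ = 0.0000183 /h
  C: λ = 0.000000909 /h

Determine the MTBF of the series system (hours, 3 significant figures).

Series of exponential components: λ_sys = Σ λ_i
λ_sys = 0.00000276 + 0.0000183 + 0.000000909 = 2.1969e-05 /h
MTBF = 1 / λ_sys = 45500 h

45500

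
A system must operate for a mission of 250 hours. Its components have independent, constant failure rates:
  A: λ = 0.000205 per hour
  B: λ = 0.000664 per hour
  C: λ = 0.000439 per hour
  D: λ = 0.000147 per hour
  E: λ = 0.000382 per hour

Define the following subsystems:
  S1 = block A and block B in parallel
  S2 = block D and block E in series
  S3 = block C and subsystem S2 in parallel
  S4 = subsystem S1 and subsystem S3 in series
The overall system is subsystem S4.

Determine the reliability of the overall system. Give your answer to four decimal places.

R(A) = exp(−0.000205 × 250) = 0.950041
R(B) = exp(−0.000664 × 250) = 0.847046
R(C) = exp(−0.000439 × 250) = 0.896058
R(D) = exp(−0.000147 × 250) = 0.963917
R(E) = exp(−0.000382 × 250) = 0.908918
Parallel (A and B): 1 − (1 − 0.950041)(1 − 0.847046) = 0.992359
Series (D and E): 0.963917 × 0.908918 = 0.876122
Parallel (C and [0.876122]): 1 − (1 − 0.896058)(1 − 0.876122) = 0.987124
Series ([0.992359] and [0.987124]): 0.992359 × 0.987124 = 0.9796

0.9796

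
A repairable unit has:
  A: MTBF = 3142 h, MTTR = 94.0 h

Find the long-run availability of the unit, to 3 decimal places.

0.971

A(A) = MTBF/(MTBF+MTTR) = 3142/(3142+94.0) = 0.971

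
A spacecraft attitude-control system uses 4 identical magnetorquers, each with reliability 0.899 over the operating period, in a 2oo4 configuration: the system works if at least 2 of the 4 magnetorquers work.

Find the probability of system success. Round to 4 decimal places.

0.9962

R = Σ_{i=2}^{4} C(4,i) p^i (1−p)^{4−i} with p = 0.899
C(4,2)·0.899^2·0.101^2 = 0.049467
C(4,3)·0.899^3·0.101^1 = 0.293535
C(4,4)·0.899^4·0.101^0 = 0.653189
Sum = 0.9962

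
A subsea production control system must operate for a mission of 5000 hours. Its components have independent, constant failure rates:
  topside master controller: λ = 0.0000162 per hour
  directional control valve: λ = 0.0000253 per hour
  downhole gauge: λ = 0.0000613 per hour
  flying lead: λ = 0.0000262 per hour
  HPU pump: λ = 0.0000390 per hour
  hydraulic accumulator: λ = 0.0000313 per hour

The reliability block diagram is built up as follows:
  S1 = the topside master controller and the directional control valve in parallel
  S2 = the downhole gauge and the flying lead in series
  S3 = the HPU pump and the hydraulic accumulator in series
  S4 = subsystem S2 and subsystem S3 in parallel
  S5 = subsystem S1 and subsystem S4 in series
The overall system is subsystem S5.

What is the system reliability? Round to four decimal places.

R(topside master controller) = exp(−0.0000162 × 5000) = 0.922194
R(directional control valve) = exp(−0.0000253 × 5000) = 0.881174
R(downhole gauge) = exp(−0.0000613 × 5000) = 0.736019
R(flying lead) = exp(−0.0000262 × 5000) = 0.877218
R(HPU pump) = exp(−0.0000390 × 5000) = 0.822835
R(hydraulic accumulator) = exp(−0.0000313 × 5000) = 0.855132
Parallel (topside master controller and directional control valve): 1 − (1 − 0.922194)(1 − 0.881174) = 0.990755
Series (downhole gauge and flying lead): 0.736019 × 0.877218 = 0.645649
Series (HPU pump and hydraulic accumulator): 0.822835 × 0.855132 = 0.703633
Parallel ([0.645649] and [0.703633]): 1 − (1 − 0.645649)(1 − 0.703633) = 0.894982
Series ([0.990755] and [0.894982]): 0.990755 × 0.894982 = 0.8867

0.8867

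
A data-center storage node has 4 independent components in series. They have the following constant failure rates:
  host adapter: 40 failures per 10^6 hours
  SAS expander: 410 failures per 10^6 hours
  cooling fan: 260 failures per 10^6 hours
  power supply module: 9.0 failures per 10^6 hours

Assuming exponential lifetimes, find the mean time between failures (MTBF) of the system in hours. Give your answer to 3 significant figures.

Series of exponential components: λ_sys = Σ λ_i
λ_sys = 0.000040 + 0.00041 + 0.00026 + 0.0000090 = 7.1900e-04 /h
MTBF = 1 / λ_sys = 1390 h

1390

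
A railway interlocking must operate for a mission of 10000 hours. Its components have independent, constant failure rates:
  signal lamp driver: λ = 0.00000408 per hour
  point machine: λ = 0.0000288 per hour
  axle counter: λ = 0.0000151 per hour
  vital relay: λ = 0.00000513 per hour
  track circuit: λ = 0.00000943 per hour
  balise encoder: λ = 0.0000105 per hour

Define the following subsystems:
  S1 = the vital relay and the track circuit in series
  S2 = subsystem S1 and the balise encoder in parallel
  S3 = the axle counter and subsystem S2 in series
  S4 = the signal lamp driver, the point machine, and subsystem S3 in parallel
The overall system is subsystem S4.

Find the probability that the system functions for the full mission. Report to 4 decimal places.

0.9985

R(signal lamp driver) = exp(−0.00000408 × 10000) = 0.960021
R(point machine) = exp(−0.0000288 × 10000) = 0.749762
R(axle counter) = exp(−0.0000151 × 10000) = 0.859848
R(vital relay) = exp(−0.00000513 × 10000) = 0.949994
R(track circuit) = exp(−0.00000943 × 10000) = 0.910010
R(balise encoder) = exp(−0.0000105 × 10000) = 0.900325
Series (vital relay and track circuit): 0.949994 × 0.910010 = 0.864504
Parallel ([0.864504] and balise encoder): 1 − (1 − 0.864504)(1 − 0.900325) = 0.986494
Series (axle counter and [0.986494]): 0.859848 × 0.986494 = 0.848235
Parallel (signal lamp driver, point machine, and [0.848235]): 1 − (1 − 0.960021)(1 − 0.749762)(1 − 0.848235) = 0.9985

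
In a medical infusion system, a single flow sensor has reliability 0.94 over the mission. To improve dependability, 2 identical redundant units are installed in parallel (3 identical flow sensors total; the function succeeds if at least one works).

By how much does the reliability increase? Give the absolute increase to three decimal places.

R_before = 0.94
R_after = 1 − (1 − 0.94)^3 = 1.000
ΔR = 1.000 − 0.94 = 0.060

0.060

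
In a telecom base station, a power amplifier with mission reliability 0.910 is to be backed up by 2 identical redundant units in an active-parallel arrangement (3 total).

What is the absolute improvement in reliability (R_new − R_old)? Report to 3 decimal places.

0.089

R_before = 0.910
R_after = 1 − (1 − 0.910)^3 = 0.999
ΔR = 0.999 − 0.910 = 0.089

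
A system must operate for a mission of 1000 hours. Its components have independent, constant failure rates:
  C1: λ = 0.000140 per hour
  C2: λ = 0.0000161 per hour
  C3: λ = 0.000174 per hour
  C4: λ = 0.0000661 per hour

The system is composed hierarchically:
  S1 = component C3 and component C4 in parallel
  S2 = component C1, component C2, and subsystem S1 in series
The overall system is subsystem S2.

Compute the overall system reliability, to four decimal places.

R(C1) = exp(−0.000140 × 1000) = 0.869358
R(C2) = exp(−0.0000161 × 1000) = 0.984029
R(C3) = exp(−0.000174 × 1000) = 0.840297
R(C4) = exp(−0.0000661 × 1000) = 0.936037
Parallel (C3 and C4): 1 − (1 − 0.840297)(1 − 0.936037) = 0.989785
Series (C1, C2, and [0.989785]): 0.869358 × 0.984029 × 0.989785 = 0.8467

0.8467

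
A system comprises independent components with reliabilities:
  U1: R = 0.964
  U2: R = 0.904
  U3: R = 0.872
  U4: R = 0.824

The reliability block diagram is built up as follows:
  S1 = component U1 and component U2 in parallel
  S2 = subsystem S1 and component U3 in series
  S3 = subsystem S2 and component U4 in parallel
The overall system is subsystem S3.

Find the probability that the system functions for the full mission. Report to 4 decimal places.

0.9769

Parallel (U1 and U2): 1 − (1 − 0.964000)(1 − 0.904000) = 0.996544
Series ([0.996544] and U3): 0.996544 × 0.872000 = 0.868986
Parallel ([0.868986] and U4): 1 − (1 − 0.868986)(1 − 0.824000) = 0.9769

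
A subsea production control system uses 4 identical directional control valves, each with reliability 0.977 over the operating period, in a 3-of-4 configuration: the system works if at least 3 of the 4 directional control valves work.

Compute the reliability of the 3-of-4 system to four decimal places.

R = Σ_{i=3}^{4} C(4,i) p^i (1−p)^{4−i} with p = 0.977
C(4,3)·0.977^3·0.023^1 = 0.085797
C(4,4)·0.977^4·0.023^0 = 0.911126
Sum = 0.9969

0.9969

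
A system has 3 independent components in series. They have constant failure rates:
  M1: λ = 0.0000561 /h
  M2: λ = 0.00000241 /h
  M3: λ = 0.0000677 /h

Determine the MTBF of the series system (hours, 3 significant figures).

7920

Series of exponential components: λ_sys = Σ λ_i
λ_sys = 0.0000561 + 0.00000241 + 0.0000677 = 1.2621e-04 /h
MTBF = 1 / λ_sys = 7920 h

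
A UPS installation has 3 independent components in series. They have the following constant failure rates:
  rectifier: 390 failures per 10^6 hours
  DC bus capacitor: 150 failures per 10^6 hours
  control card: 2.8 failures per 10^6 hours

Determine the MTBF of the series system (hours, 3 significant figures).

Series of exponential components: λ_sys = Σ λ_i
λ_sys = 0.00039 + 0.00015 + 0.0000028 = 5.4280e-04 /h
MTBF = 1 / λ_sys = 1840 h

1840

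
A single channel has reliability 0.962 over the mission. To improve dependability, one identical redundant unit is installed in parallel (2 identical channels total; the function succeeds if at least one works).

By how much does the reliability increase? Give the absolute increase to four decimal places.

0.0366

R_before = 0.962
R_after = 1 − (1 − 0.962)^2 = 0.9986
ΔR = 0.9986 − 0.962 = 0.0366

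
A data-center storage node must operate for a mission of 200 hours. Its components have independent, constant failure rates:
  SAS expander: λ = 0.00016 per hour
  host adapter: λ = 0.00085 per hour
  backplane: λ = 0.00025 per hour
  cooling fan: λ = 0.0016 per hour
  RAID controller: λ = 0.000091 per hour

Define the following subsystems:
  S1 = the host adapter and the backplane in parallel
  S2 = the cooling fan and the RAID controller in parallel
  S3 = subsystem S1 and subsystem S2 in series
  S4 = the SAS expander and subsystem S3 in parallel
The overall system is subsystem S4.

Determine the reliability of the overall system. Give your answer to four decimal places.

0.9996

R(SAS expander) = exp(−0.00016 × 200) = 0.968507
R(host adapter) = exp(−0.00085 × 200) = 0.843665
R(backplane) = exp(−0.00025 × 200) = 0.951229
R(cooling fan) = exp(−0.0016 × 200) = 0.726149
R(RAID controller) = exp(−0.000091 × 200) = 0.981965
Parallel (host adapter and backplane): 1 − (1 − 0.843665)(1 − 0.951229) = 0.992375
Parallel (cooling fan and RAID controller): 1 − (1 − 0.726149)(1 − 0.981965) = 0.995061
Series ([0.992375] and [0.995061]): 0.992375 × 0.995061 = 0.987474
Parallel (SAS expander and [0.987474]): 1 − (1 − 0.968507)(1 − 0.987474) = 0.9996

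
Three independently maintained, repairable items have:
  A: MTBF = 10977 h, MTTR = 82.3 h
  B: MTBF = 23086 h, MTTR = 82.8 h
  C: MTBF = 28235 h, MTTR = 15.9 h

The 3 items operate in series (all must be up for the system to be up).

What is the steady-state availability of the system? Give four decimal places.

0.9885

A(A) = MTBF/(MTBF+MTTR) = 10977/(10977+82.3) = 0.992558
A(B) = MTBF/(MTBF+MTTR) = 23086/(23086+82.8) = 0.996426
A(C) = MTBF/(MTBF+MTTR) = 28235/(28235+15.9) = 0.999437
Series availability: 0.992558 × 0.996426 × 0.999437 = 0.9885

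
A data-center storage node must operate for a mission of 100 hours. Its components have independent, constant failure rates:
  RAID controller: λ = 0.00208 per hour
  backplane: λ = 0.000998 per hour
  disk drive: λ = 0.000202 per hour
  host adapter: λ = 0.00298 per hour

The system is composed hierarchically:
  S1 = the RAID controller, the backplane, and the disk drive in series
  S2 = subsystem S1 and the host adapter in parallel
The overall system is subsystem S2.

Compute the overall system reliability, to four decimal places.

R(RAID controller) = exp(−0.00208 × 100) = 0.812207
R(backplane) = exp(−0.000998 × 100) = 0.905018
R(disk drive) = exp(−0.000202 × 100) = 0.980003
R(host adapter) = exp(−0.00298 × 100) = 0.742301
Series (RAID controller, backplane, and disk drive): 0.812207 × 0.905018 × 0.980003 = 0.720363
Parallel ([0.720363] and host adapter): 1 − (1 − 0.720363)(1 − 0.742301) = 0.9279

0.9279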